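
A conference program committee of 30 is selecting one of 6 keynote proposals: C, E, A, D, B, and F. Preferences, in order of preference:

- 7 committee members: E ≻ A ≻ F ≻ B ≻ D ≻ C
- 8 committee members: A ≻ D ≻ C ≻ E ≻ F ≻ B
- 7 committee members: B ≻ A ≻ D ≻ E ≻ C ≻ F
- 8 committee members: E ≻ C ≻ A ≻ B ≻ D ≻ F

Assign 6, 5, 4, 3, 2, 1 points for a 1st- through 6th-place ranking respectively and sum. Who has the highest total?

A

C: 7·1 + 8·4 + 7·2 + 8·5 = 93
E: 7·6 + 8·3 + 7·3 + 8·6 = 135
A: 7·5 + 8·6 + 7·5 + 8·4 = 150
D: 7·2 + 8·5 + 7·4 + 8·2 = 98
B: 7·3 + 8·1 + 7·6 + 8·3 = 95
F: 7·4 + 8·2 + 7·1 + 8·1 = 59
A has the highest Borda score (150).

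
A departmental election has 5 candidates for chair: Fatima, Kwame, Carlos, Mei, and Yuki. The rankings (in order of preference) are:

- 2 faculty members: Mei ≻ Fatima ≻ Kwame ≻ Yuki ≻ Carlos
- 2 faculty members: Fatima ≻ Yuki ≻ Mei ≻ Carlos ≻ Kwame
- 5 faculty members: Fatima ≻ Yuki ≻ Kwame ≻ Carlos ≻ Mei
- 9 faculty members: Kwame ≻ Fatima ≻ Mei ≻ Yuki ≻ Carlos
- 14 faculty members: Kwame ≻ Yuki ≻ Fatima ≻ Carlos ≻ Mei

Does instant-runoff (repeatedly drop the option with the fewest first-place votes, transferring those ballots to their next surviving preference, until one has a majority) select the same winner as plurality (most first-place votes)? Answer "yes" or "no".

yes

Instant-runoff — R1 Fatima 7, Kwame 23, Carlos 0, Mei 2, Yuki 0 (Kwame winner). Winner: Kwame.
Plurality — first-place votes: Fatima 7, Kwame 23, Carlos 0, Mei 2, Yuki 0. Winner: Kwame.
The two methods agree.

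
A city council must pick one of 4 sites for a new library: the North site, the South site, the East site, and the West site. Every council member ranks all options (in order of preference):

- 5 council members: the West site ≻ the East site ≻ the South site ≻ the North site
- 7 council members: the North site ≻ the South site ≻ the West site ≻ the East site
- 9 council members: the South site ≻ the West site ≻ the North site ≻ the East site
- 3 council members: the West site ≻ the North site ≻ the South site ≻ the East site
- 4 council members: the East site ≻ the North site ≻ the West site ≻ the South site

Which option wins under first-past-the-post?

First-place votes: the North site 7, the South site 9, the East site 4, the West site 8.
the South site has the most first-place votes.

the South site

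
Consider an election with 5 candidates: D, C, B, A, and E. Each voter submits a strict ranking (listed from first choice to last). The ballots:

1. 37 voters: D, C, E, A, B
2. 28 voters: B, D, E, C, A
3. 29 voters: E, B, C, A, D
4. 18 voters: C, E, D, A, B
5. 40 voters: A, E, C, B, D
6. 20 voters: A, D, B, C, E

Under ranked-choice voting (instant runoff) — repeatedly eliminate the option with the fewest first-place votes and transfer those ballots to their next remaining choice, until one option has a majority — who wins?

A

Round 1: D 37, C 18, B 28, A 60, E 29. Eliminate C.
Round 2: D 37, B 28, A 60, E 47. Eliminate B.
Round 3: D 65, A 60, E 47. Eliminate E.
Round 4: D 83, A 89. A has a majority.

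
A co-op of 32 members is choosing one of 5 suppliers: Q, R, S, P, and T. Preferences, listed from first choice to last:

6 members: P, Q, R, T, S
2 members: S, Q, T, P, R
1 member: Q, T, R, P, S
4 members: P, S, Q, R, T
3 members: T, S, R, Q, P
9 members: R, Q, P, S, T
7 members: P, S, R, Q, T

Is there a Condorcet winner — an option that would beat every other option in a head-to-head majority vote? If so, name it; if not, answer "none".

P vs Q: 17–15 for P.
P vs R: 19–13 for P.
P vs S: 27–5 for P.
P vs T: 26–6 for P.
P beats every other option head-to-head.

P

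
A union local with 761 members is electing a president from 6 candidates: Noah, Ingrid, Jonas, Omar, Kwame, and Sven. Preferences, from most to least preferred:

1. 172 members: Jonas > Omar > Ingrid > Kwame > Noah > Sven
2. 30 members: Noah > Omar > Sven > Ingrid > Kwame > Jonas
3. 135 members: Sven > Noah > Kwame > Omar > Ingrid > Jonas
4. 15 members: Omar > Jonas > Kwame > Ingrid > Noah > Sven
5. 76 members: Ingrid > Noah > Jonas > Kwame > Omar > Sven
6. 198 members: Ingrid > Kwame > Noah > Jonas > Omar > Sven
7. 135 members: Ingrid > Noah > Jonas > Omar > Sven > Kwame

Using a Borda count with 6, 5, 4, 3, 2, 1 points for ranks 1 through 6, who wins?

Noah: 172·2 + 30·6 + 135·5 + 15·2 + 76·5 + 198·4 + 135·5 = 3076
Ingrid: 172·4 + 30·3 + 135·2 + 15·3 + 76·6 + 198·6 + 135·6 = 3547
Jonas: 172·6 + 30·1 + 135·1 + 15·5 + 76·4 + 198·3 + 135·4 = 2710
Omar: 172·5 + 30·5 + 135·3 + 15·6 + 76·2 + 198·2 + 135·3 = 2458
Kwame: 172·3 + 30·2 + 135·4 + 15·4 + 76·3 + 198·5 + 135·1 = 2529
Sven: 172·1 + 30·4 + 135·6 + 15·1 + 76·1 + 198·1 + 135·2 = 1661
Ingrid has the highest Borda score (3547).

Ingrid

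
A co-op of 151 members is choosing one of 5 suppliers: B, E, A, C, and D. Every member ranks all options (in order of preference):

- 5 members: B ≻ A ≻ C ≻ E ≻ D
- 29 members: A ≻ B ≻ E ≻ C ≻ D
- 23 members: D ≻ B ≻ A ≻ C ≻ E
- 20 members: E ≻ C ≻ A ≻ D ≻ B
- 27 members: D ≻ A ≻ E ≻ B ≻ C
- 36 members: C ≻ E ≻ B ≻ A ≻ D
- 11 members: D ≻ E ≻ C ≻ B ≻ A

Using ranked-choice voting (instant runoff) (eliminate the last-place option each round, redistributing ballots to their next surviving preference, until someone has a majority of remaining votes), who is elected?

C

Round 1: B 5, E 20, A 29, C 36, D 61. Eliminate B.
Round 2: E 20, A 34, C 36, D 61. Eliminate E.
Round 3: A 34, C 56, D 61. Eliminate A.
Round 4: C 90, D 61. C has a majority.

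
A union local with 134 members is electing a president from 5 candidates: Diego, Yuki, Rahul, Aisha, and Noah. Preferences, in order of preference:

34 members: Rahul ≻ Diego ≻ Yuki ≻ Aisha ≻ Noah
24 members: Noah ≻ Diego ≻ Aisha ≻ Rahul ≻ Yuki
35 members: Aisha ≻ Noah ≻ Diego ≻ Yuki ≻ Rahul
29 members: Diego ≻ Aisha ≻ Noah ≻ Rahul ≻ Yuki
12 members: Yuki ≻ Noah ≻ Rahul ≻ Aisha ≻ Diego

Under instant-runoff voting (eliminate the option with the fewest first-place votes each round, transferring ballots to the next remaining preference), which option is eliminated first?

Yuki

Round 1: Diego 29, Yuki 12, Rahul 34, Aisha 35, Noah 24. Eliminate Yuki.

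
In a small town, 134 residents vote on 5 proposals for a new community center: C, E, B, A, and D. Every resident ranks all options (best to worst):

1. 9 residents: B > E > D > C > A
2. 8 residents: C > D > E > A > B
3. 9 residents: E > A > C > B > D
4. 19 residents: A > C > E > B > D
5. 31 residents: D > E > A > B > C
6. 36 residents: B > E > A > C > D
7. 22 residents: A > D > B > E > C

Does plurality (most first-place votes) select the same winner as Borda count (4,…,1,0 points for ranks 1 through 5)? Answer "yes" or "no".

no

Plurality — first-place votes: C 8, E 9, B 45, A 41, D 31. Winner: B.
Borda — scores: C 152, E 340, B 283, A 333, D 232. Winner: E.
The two methods disagree.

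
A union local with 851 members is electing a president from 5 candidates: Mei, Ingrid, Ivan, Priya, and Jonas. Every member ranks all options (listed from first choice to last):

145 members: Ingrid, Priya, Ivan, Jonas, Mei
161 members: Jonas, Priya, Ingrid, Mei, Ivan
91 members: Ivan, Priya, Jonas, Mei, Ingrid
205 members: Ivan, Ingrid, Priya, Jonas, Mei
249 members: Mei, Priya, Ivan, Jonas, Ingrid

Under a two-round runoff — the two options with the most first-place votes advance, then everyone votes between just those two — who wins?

Ivan

Round 1 first-place votes: Mei 249, Ingrid 145, Ivan 296, Priya 0, Jonas 161.
Ivan and Mei advance.
Runoff: Ivan is preferred to Mei by 441 voters; Mei by 410.
Ivan wins the runoff.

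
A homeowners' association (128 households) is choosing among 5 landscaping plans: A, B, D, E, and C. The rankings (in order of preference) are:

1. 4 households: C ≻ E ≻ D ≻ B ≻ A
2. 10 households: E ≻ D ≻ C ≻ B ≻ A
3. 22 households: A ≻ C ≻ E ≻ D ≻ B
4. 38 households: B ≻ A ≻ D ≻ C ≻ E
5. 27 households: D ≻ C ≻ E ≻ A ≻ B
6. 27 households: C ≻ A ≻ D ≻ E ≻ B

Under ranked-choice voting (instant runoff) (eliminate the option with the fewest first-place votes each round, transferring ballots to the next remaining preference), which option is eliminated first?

Round 1: A 22, B 38, D 27, E 10, C 31. Eliminate E.

E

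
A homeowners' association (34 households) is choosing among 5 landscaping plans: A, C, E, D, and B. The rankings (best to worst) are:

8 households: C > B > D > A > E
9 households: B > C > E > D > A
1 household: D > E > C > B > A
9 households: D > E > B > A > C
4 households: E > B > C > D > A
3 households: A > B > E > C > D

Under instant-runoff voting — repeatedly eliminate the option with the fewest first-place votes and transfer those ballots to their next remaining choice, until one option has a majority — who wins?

Round 1: A 3, C 8, E 4, D 10, B 9. Eliminate A.
Round 2: C 8, E 4, D 10, B 12. Eliminate E.
Round 3: C 8, D 10, B 16. Eliminate C.
Round 4: D 10, B 24. B has a majority.

B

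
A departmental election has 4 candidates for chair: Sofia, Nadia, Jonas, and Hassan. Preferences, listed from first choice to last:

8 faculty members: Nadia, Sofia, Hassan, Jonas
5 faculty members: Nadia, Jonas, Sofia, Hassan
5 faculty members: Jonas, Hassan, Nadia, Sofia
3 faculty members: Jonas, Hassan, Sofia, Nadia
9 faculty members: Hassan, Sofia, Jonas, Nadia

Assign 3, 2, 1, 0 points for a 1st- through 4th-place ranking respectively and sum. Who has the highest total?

Sofia: 8·2 + 5·1 + 5·0 + 3·1 + 9·2 = 42
Nadia: 8·3 + 5·3 + 5·1 + 3·0 + 9·0 = 44
Jonas: 8·0 + 5·2 + 5·3 + 3·3 + 9·1 = 43
Hassan: 8·1 + 5·0 + 5·2 + 3·2 + 9·3 = 51
Hassan has the highest Borda score (51).

Hassan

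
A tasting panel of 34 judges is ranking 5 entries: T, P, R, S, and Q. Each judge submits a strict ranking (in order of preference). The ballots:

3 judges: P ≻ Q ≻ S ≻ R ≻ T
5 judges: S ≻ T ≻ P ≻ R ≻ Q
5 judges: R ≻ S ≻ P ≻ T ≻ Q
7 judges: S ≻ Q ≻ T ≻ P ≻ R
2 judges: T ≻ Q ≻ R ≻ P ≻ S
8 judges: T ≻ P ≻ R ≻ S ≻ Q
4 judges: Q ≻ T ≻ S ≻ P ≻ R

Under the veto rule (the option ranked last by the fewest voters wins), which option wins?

P

Last-place votes: T 3, P 0, R 11, S 2, Q 18.
P is ranked last by the fewest voters, so P wins.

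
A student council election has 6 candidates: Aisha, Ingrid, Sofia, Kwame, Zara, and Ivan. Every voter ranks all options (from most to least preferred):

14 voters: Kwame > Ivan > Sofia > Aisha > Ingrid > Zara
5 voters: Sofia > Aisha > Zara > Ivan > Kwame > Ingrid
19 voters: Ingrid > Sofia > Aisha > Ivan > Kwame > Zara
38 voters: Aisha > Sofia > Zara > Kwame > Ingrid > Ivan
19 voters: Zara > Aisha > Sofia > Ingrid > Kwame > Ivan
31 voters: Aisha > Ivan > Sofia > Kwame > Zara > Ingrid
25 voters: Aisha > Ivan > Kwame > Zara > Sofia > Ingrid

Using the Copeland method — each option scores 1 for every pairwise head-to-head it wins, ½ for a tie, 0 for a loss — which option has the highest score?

Aisha

Aisha: beats Ingrid, Sofia, Kwame, Zara, and Ivan → score 5.
Ingrid: beats Ivan; loses to Aisha, Sofia, Kwame, and Zara → score 1.
Sofia: beats Ingrid, Kwame, Zara, and Ivan; loses to Aisha → score 4.
Kwame: beats Ingrid and Zara; loses to Aisha, Sofia, and Ivan → score 2.
Zara: beats Ingrid; loses to Aisha, Sofia, Kwame, and Ivan → score 1.
Ivan: beats Kwame and Zara; loses to Aisha, Ingrid, and Sofia → score 2.
Aisha has the best pairwise record.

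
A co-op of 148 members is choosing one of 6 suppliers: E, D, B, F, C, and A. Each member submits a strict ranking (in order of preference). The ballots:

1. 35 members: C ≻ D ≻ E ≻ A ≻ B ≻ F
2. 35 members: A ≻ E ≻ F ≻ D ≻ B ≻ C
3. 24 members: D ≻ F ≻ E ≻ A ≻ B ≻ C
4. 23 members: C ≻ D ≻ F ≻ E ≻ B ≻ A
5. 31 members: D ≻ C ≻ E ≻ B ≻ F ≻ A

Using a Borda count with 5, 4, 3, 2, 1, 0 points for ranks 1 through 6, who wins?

E: 35·3 + 35·4 + 24·3 + 23·2 + 31·3 = 456
D: 35·4 + 35·2 + 24·5 + 23·4 + 31·5 = 577
B: 35·1 + 35·1 + 24·1 + 23·1 + 31·2 = 179
F: 35·0 + 35·3 + 24·4 + 23·3 + 31·1 = 301
C: 35·5 + 35·0 + 24·0 + 23·5 + 31·4 = 414
A: 35·2 + 35·5 + 24·2 + 23·0 + 31·0 = 293
D has the highest Borda score (577).

D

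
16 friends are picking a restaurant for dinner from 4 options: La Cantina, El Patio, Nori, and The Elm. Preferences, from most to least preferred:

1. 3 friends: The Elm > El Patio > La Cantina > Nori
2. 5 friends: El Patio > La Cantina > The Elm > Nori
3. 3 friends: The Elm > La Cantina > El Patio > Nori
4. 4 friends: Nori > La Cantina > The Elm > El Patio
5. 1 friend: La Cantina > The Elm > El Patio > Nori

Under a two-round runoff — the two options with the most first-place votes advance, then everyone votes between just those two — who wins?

The Elm

Round 1 first-place votes: La Cantina 1, El Patio 5, Nori 4, The Elm 6.
The Elm and El Patio advance.
Runoff: The Elm is preferred to El Patio by 11 voters; El Patio by 5.
The Elm wins the runoff.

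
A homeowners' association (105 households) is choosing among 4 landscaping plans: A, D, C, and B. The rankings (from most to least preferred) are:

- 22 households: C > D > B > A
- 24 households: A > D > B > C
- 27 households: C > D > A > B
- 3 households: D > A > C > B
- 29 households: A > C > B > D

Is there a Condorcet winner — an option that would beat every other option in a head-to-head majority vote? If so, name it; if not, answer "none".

A vs D: 53–52 for A.
A vs C: 56–49 for A.
A vs B: 83–22 for A.
A beats every other option head-to-head.

A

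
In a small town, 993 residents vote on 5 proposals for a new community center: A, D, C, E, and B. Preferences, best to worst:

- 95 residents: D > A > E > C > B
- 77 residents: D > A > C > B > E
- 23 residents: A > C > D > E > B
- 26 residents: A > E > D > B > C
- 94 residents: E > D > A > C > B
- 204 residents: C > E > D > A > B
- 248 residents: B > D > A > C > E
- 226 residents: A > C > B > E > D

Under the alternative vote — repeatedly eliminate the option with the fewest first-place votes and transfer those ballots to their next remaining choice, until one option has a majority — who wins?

D

Round 1: A 275, D 172, C 204, E 94, B 248. Eliminate E.
Round 2: A 275, D 266, C 204, B 248. Eliminate C.
Round 3: A 275, D 470, B 248. Eliminate B.
Round 4: A 275, D 718. D has a majority.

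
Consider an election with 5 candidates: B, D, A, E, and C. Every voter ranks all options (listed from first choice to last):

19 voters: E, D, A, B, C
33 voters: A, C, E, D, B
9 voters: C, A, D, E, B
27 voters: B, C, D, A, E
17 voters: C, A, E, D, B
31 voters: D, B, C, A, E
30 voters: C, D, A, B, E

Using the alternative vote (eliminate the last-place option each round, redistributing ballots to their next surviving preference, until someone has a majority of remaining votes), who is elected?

Round 1: B 27, D 31, A 33, E 19, C 56. Eliminate E.
Round 2: B 27, D 50, A 33, C 56. Eliminate B.
Round 3: D 50, A 33, C 83. Eliminate A.
Round 4: D 50, C 116. C has a majority.

C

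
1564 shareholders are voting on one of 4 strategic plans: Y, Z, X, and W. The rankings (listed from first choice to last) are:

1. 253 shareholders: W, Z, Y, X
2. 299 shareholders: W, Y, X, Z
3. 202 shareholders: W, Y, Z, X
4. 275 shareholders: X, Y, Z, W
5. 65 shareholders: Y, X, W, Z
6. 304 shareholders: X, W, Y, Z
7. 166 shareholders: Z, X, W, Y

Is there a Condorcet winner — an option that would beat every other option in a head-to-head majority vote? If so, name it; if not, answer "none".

none

Checking pairwise contests:
W beats Y 1224–340.
Y beats Z 1145–419.
Y beats X 819–745.
X beats W 810–754.
Every option loses at least one head-to-head, so there is no Condorcet winner.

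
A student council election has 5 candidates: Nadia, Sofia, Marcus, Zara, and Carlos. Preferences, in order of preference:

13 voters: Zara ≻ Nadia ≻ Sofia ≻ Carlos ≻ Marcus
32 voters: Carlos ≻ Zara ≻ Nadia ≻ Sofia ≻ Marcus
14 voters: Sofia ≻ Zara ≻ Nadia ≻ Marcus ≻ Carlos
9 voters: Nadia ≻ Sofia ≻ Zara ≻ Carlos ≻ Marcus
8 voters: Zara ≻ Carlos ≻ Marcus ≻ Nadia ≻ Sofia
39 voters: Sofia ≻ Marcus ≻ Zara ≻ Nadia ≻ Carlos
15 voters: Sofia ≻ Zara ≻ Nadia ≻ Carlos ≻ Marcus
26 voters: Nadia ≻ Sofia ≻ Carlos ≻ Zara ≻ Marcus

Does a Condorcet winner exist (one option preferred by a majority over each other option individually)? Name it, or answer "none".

Checking pairwise contests:
Zara beats Nadia 121–35.
Nadia beats Sofia 88–68.
Nadia beats Marcus 109–47.
Sofia beats Zara 103–53.
Nadia beats Carlos 116–40.
Every option loses at least one head-to-head, so there is no Condorcet winner.

none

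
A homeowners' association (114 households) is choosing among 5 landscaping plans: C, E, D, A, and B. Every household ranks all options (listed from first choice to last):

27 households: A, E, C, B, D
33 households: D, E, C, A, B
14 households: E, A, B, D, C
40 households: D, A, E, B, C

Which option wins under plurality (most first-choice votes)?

First-place votes: C 0, E 14, D 73, A 27, B 0.
D has the most first-place votes.

D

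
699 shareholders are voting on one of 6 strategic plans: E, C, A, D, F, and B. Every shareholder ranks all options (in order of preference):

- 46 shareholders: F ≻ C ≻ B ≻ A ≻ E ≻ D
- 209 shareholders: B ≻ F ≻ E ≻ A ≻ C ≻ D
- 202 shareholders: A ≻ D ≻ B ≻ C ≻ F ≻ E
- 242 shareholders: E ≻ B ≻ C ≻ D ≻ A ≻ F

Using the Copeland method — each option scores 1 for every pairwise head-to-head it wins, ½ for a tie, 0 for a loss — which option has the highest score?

B

E: beats C, A, and D; loses to F and B → score 3.
C: beats D and F; loses to E, A, and B → score 2.
A: beats C, D, and F; loses to E and B → score 3.
D: beats F; loses to E, C, A, and B → score 1.
F: beats E; loses to C, A, D, and B → score 1.
B: beats E, C, A, D, and F → score 5.
B has the best pairwise record.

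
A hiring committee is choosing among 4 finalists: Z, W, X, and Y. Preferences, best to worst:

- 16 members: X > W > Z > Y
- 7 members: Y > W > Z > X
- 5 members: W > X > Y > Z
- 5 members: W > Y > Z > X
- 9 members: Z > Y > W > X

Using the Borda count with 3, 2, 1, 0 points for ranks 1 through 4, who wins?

W

Z: 16·1 + 7·1 + 5·0 + 5·1 + 9·3 = 55
W: 16·2 + 7·2 + 5·3 + 5·3 + 9·1 = 85
X: 16·3 + 7·0 + 5·2 + 5·0 + 9·0 = 58
Y: 16·0 + 7·3 + 5·1 + 5·2 + 9·2 = 54
W has the highest Borda score (85).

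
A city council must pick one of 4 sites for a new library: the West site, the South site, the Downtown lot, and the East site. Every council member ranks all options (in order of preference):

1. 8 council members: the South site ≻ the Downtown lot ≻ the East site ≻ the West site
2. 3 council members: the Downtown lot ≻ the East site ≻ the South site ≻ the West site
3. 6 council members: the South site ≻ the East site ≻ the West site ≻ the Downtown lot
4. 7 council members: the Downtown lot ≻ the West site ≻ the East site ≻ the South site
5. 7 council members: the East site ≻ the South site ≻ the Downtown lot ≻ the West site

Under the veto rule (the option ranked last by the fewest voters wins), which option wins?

Last-place votes: the West site 18, the South site 7, the Downtown lot 6, the East site 0.
the East site is ranked last by the fewest voters, so the East site wins.

the East site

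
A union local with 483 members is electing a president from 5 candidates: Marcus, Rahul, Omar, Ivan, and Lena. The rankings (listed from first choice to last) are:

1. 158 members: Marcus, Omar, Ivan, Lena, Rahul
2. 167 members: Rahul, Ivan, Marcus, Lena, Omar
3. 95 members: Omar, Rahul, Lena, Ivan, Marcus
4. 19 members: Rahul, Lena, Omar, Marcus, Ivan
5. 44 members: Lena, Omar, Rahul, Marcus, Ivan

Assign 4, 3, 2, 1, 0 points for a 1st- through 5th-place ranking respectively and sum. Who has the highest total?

Marcus: 158·4 + 167·2 + 95·0 + 19·1 + 44·1 = 1029
Rahul: 158·0 + 167·4 + 95·3 + 19·4 + 44·2 = 1117
Omar: 158·3 + 167·0 + 95·4 + 19·2 + 44·3 = 1024
Ivan: 158·2 + 167·3 + 95·1 + 19·0 + 44·0 = 912
Lena: 158·1 + 167·1 + 95·2 + 19·3 + 44·4 = 748
Rahul has the highest Borda score (1117).

Rahul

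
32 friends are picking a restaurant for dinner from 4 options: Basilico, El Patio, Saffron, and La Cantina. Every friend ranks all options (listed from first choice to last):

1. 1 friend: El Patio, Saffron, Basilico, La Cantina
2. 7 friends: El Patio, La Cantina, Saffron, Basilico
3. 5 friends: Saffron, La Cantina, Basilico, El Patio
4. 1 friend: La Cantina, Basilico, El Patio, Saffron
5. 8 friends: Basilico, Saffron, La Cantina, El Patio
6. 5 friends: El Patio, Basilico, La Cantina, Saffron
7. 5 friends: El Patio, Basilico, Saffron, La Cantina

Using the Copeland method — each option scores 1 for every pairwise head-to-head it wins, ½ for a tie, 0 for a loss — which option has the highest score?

El Patio

Basilico: beats Saffron and La Cantina; loses to El Patio → score 2.
El Patio: beats Basilico, Saffron, and La Cantina → score 3.
Saffron: beats La Cantina; loses to Basilico and El Patio → score 1.
La Cantina: loses to Basilico, El Patio, and Saffron → score 0.
El Patio has the best pairwise record.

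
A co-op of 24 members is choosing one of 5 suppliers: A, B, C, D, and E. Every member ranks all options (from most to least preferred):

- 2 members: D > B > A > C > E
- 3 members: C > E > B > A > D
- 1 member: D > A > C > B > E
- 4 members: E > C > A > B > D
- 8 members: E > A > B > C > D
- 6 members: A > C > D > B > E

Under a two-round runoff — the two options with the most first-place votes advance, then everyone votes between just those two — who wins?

Round 1 first-place votes: A 6, B 0, C 3, D 3, E 12.
E and A advance.
Runoff: E is preferred to A by 15 voters; A by 9.
E wins the runoff.

E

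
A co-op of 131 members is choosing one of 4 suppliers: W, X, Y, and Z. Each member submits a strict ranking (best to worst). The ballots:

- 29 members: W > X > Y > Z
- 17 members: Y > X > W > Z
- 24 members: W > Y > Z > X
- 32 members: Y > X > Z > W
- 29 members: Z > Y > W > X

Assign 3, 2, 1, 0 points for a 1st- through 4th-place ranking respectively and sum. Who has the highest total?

Y

W: 29·3 + 17·1 + 24·3 + 32·0 + 29·1 = 205
X: 29·2 + 17·2 + 24·0 + 32·2 + 29·0 = 156
Y: 29·1 + 17·3 + 24·2 + 32·3 + 29·2 = 282
Z: 29·0 + 17·0 + 24·1 + 32·1 + 29·3 = 143
Y has the highest Borda score (282).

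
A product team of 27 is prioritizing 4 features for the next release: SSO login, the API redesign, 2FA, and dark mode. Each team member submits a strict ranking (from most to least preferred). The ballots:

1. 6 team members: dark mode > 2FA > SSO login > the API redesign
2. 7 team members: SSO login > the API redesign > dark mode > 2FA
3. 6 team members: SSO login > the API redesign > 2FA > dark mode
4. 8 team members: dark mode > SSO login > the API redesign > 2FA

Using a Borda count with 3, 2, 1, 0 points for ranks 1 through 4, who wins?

SSO login

SSO login: 6·1 + 7·3 + 6·3 + 8·2 = 61
the API redesign: 6·0 + 7·2 + 6·2 + 8·1 = 34
2FA: 6·2 + 7·0 + 6·1 + 8·0 = 18
dark mode: 6·3 + 7·1 + 6·0 + 8·3 = 49
SSO login has the highest Borda score (61).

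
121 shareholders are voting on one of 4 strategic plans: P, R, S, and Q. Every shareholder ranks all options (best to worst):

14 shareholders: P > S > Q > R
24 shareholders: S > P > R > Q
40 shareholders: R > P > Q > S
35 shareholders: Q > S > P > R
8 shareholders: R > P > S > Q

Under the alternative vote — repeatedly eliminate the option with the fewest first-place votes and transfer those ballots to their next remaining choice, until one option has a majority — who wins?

Round 1: P 14, R 48, S 24, Q 35. Eliminate P.
Round 2: R 48, S 38, Q 35. Eliminate Q.
Round 3: R 48, S 73. S has a majority.

S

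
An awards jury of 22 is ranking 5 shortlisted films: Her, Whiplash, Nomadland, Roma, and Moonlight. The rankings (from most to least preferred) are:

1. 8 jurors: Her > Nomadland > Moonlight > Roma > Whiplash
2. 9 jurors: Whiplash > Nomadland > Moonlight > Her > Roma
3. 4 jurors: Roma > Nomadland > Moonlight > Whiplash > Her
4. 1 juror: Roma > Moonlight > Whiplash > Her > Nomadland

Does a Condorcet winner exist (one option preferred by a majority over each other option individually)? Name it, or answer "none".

Nomadland

Nomadland vs Her: 13–9 for Nomadland.
Nomadland vs Whiplash: 12–10 for Nomadland.
Nomadland vs Roma: 17–5 for Nomadland.
Nomadland vs Moonlight: 21–1 for Nomadland.
Nomadland beats every other option head-to-head.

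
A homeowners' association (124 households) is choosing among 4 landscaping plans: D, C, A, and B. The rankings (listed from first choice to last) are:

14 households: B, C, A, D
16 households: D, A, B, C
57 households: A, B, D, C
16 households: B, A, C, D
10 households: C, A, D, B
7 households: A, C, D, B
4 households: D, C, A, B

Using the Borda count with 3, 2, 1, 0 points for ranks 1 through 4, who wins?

A

D: 14·0 + 16·3 + 57·1 + 16·0 + 10·1 + 7·1 + 4·3 = 134
C: 14·2 + 16·0 + 57·0 + 16·1 + 10·3 + 7·2 + 4·2 = 96
A: 14·1 + 16·2 + 57·3 + 16·2 + 10·2 + 7·3 + 4·1 = 294
B: 14·3 + 16·1 + 57·2 + 16·3 + 10·0 + 7·0 + 4·0 = 220
A has the highest Borda score (294).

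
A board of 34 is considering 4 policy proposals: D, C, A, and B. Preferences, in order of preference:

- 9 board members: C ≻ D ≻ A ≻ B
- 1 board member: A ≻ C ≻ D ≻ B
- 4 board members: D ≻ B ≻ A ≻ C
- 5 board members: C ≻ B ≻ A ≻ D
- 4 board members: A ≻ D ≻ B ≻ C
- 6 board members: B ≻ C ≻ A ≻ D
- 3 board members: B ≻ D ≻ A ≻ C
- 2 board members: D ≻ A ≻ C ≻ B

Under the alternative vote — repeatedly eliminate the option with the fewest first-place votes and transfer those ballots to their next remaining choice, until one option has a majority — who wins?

Round 1: D 6, C 14, A 5, B 9. Eliminate A.
Round 2: D 10, C 15, B 9. Eliminate B.
Round 3: D 13, C 21. C has a majority.

C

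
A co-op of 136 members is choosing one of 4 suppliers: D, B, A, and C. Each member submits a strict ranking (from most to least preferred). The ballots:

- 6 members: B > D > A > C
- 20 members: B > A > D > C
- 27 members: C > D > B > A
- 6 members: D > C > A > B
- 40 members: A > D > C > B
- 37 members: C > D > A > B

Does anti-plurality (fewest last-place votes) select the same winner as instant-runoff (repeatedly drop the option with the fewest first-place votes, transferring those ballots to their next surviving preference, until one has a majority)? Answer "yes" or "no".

Anti-plurality — last-place votes: D 0, B 83, A 27, C 26. Winner: D.
Instant-runoff — R1 D 6, B 26, A 40, C 64 (D out); R2 B 26, A 40, C 70 (C winner). Winner: C.
The two methods disagree.

no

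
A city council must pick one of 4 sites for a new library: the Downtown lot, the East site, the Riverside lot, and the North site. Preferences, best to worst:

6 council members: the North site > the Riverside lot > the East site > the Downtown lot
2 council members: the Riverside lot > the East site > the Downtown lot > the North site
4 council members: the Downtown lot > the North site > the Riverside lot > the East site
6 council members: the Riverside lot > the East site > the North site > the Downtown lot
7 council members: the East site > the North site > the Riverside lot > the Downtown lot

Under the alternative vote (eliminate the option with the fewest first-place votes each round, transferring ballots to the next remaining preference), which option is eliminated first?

Round 1: the Downtown lot 4, the East site 7, the Riverside lot 8, the North site 6. Eliminate the Downtown lot.

the Downtown lot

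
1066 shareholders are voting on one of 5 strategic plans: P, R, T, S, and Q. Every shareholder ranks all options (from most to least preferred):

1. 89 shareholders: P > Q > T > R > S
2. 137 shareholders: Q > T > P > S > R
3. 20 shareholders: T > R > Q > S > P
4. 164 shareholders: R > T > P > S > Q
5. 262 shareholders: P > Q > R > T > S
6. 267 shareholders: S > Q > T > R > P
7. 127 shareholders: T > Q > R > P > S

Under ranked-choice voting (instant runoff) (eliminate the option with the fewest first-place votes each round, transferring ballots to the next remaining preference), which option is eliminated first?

Round 1: P 351, R 164, T 147, S 267, Q 137. Eliminate Q.

Q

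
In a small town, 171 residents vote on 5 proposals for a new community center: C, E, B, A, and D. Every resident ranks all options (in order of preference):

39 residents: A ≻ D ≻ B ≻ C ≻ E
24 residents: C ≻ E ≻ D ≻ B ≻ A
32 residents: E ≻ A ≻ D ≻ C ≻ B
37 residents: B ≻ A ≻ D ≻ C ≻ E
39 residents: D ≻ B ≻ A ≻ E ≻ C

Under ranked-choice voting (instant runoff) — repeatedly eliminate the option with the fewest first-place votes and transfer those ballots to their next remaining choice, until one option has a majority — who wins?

Round 1: C 24, E 32, B 37, A 39, D 39. Eliminate C.
Round 2: E 56, B 37, A 39, D 39. Eliminate B.
Round 3: E 56, A 76, D 39. Eliminate D.
Round 4: E 56, A 115. A has a majority.

A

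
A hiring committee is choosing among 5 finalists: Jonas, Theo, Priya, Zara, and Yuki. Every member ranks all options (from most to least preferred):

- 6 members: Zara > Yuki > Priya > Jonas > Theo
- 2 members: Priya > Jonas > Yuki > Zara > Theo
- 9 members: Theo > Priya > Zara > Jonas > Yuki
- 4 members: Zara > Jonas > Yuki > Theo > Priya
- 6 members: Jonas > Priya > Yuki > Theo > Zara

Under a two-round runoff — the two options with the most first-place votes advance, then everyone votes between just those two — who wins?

Round 1 first-place votes: Jonas 6, Theo 9, Priya 2, Zara 10, Yuki 0.
Zara and Theo advance.
Runoff: Zara is preferred to Theo by 12 voters; Theo by 15.
Theo wins the runoff.

Theo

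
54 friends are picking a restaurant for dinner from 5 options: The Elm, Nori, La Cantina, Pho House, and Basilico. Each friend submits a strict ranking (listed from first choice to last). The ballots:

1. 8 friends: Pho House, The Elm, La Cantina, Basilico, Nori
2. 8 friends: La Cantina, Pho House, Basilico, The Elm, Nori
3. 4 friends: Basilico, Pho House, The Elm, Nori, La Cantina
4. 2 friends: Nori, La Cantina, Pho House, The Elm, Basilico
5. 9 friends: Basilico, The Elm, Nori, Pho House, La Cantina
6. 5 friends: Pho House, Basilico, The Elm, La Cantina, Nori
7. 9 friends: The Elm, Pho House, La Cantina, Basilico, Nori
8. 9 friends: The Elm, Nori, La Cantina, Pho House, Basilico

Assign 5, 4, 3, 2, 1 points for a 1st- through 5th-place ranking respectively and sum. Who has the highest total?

The Elm

The Elm: 8·4 + 8·2 + 4·3 + 2·2 + 9·4 + 5·3 + 9·5 + 9·5 = 205
Nori: 8·1 + 8·1 + 4·2 + 2·5 + 9·3 + 5·1 + 9·1 + 9·4 = 111
La Cantina: 8·3 + 8·5 + 4·1 + 2·4 + 9·1 + 5·2 + 9·3 + 9·3 = 149
Pho House: 8·5 + 8·4 + 4·4 + 2·3 + 9·2 + 5·5 + 9·4 + 9·2 = 191
Basilico: 8·2 + 8·3 + 4·5 + 2·1 + 9·5 + 5·4 + 9·2 + 9·1 = 154
The Elm has the highest Borda score (205).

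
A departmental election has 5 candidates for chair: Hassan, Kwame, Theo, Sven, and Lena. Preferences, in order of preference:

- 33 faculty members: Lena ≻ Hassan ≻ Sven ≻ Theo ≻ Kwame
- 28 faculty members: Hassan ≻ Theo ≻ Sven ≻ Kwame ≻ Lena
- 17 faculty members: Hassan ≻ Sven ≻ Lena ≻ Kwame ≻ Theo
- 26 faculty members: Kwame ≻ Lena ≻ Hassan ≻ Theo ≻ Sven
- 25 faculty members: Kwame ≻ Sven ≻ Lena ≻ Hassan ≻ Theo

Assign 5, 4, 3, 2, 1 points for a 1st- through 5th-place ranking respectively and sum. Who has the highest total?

Hassan: 33·4 + 28·5 + 17·5 + 26·3 + 25·2 = 485
Kwame: 33·1 + 28·2 + 17·2 + 26·5 + 25·5 = 378
Theo: 33·2 + 28·4 + 17·1 + 26·2 + 25·1 = 272
Sven: 33·3 + 28·3 + 17·4 + 26·1 + 25·4 = 377
Lena: 33·5 + 28·1 + 17·3 + 26·4 + 25·3 = 423
Hassan has the highest Borda score (485).

Hassan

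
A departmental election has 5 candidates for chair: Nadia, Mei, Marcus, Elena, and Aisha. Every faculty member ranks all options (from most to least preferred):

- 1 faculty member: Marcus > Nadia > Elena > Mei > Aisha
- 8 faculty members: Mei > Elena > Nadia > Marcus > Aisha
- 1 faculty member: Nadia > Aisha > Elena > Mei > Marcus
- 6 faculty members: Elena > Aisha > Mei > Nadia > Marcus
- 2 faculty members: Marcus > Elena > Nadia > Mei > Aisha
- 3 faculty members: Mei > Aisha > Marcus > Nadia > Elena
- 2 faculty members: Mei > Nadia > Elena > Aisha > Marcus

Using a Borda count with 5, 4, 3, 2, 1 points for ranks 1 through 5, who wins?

Nadia: 1·4 + 8·3 + 1·5 + 6·2 + 2·3 + 3·2 + 2·4 = 65
Mei: 1·2 + 8·5 + 1·2 + 6·3 + 2·2 + 3·5 + 2·5 = 91
Marcus: 1·5 + 8·2 + 1·1 + 6·1 + 2·5 + 3·3 + 2·1 = 49
Elena: 1·3 + 8·4 + 1·3 + 6·5 + 2·4 + 3·1 + 2·3 = 85
Aisha: 1·1 + 8·1 + 1·4 + 6·4 + 2·1 + 3·4 + 2·2 = 55
Mei has the highest Borda score (91).

Mei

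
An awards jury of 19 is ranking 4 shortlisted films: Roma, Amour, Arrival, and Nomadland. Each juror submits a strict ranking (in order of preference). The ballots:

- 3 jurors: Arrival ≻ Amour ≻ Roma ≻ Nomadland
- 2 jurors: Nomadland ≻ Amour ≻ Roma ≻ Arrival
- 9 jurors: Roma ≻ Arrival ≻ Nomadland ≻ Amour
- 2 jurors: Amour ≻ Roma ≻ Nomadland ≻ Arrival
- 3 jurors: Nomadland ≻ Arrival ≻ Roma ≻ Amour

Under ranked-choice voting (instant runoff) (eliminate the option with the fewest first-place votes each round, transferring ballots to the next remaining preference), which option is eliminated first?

Amour

Round 1: Roma 9, Amour 2, Arrival 3, Nomadland 5. Eliminate Amour.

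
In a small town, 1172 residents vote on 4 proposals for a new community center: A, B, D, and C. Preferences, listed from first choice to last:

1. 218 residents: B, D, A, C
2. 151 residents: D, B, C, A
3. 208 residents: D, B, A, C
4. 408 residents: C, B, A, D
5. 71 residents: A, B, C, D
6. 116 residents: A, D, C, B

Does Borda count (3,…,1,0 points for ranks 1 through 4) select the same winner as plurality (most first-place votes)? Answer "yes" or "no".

no

Borda — scores: A 1395, B 2330, D 1745, C 1562. Winner: B.
Plurality — first-place votes: A 187, B 218, D 359, C 408. Winner: C.
The two methods disagree.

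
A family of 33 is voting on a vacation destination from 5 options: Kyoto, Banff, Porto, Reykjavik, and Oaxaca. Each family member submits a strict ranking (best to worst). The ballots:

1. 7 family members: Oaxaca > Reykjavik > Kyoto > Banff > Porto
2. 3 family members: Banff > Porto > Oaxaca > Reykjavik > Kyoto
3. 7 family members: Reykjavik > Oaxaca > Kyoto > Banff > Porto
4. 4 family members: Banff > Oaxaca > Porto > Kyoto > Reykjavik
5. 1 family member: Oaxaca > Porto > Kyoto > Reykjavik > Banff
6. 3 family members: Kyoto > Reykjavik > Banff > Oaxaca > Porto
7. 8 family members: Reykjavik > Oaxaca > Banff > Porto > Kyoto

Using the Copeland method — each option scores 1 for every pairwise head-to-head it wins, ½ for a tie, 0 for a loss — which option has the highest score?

Reykjavik

Kyoto: beats Banff and Porto; loses to Reykjavik and Oaxaca → score 2.
Banff: beats Porto; loses to Kyoto, Reykjavik, and Oaxaca → score 1.
Porto: loses to Kyoto, Banff, Reykjavik, and Oaxaca → score 0.
Reykjavik: beats Kyoto, Banff, Porto, and Oaxaca → score 4.
Oaxaca: beats Kyoto, Banff, and Porto; loses to Reykjavik → score 3.
Reykjavik has the best pairwise record.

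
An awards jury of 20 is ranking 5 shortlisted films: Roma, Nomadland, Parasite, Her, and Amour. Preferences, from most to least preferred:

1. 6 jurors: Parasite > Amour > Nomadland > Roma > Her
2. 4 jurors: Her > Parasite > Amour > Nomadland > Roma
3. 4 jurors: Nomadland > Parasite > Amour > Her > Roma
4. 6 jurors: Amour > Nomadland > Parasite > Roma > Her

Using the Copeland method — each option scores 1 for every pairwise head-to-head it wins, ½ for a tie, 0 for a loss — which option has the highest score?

Roma: beats Her; loses to Nomadland, Parasite, and Amour → score 1.
Nomadland: beats Roma and Her; ties Parasite; loses to Amour → score 2.5.
Parasite: beats Roma, Her, and Amour; ties Nomadland → score 3.5.
Her: loses to Roma, Nomadland, Parasite, and Amour → score 0.
Amour: beats Roma, Nomadland, and Her; loses to Parasite → score 3.
Parasite has the best pairwise record.

Parasite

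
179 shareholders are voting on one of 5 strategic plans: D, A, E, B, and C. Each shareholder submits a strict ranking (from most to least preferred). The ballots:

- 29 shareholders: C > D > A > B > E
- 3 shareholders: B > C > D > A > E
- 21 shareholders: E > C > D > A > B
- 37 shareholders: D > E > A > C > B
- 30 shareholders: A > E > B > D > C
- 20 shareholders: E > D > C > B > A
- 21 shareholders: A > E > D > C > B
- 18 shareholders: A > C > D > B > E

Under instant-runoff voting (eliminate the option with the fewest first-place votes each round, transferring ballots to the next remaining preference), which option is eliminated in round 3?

E

Round 1: D 37, A 69, E 41, B 3, C 29. Eliminate B.
Round 2: D 37, A 69, E 41, C 32. Eliminate C.
Round 3: D 69, A 69, E 41. Eliminate E.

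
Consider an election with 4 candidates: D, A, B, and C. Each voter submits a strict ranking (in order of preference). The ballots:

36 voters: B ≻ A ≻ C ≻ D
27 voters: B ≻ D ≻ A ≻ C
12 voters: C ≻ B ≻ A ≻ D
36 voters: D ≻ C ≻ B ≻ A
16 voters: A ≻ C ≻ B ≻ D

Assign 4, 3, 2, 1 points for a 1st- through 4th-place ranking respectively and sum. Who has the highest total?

B

D: 36·1 + 27·3 + 12·1 + 36·4 + 16·1 = 289
A: 36·3 + 27·2 + 12·2 + 36·1 + 16·4 = 286
B: 36·4 + 27·4 + 12·3 + 36·2 + 16·2 = 392
C: 36·2 + 27·1 + 12·4 + 36·3 + 16·3 = 303
B has the highest Borda score (392).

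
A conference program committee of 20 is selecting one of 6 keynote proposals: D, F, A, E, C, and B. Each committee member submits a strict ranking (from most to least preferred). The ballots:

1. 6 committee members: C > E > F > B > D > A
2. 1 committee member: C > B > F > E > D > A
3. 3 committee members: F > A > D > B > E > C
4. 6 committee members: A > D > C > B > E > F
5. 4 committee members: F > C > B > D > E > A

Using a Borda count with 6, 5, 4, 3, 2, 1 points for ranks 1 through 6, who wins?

D: 6·2 + 1·2 + 3·4 + 6·5 + 4·3 = 68
F: 6·4 + 1·4 + 3·6 + 6·1 + 4·6 = 76
A: 6·1 + 1·1 + 3·5 + 6·6 + 4·1 = 62
E: 6·5 + 1·3 + 3·2 + 6·2 + 4·2 = 59
C: 6·6 + 1·6 + 3·1 + 6·4 + 4·5 = 89
B: 6·3 + 1·5 + 3·3 + 6·3 + 4·4 = 66
C has the highest Borda score (89).

C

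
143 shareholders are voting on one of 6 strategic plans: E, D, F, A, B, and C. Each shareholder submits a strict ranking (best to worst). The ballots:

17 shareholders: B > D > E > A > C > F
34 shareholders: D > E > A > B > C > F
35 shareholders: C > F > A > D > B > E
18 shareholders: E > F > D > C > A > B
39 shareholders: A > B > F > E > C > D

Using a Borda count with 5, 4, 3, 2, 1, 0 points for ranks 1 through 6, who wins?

A

E: 17·3 + 34·4 + 35·0 + 18·5 + 39·2 = 355
D: 17·4 + 34·5 + 35·2 + 18·3 + 39·0 = 362
F: 17·0 + 34·0 + 35·4 + 18·4 + 39·3 = 329
A: 17·2 + 34·3 + 35·3 + 18·1 + 39·5 = 454
B: 17·5 + 34·2 + 35·1 + 18·0 + 39·4 = 344
C: 17·1 + 34·1 + 35·5 + 18·2 + 39·1 = 301
A has the highest Borda score (454).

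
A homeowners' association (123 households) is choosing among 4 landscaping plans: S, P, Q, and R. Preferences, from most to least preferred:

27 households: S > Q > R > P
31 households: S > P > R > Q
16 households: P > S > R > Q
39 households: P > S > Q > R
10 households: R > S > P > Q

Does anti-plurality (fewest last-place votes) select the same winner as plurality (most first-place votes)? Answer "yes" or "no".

Anti-plurality — last-place votes: S 0, P 27, Q 57, R 39. Winner: S.
Plurality — first-place votes: S 58, P 55, Q 0, R 10. Winner: S.
The two methods agree.

yes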